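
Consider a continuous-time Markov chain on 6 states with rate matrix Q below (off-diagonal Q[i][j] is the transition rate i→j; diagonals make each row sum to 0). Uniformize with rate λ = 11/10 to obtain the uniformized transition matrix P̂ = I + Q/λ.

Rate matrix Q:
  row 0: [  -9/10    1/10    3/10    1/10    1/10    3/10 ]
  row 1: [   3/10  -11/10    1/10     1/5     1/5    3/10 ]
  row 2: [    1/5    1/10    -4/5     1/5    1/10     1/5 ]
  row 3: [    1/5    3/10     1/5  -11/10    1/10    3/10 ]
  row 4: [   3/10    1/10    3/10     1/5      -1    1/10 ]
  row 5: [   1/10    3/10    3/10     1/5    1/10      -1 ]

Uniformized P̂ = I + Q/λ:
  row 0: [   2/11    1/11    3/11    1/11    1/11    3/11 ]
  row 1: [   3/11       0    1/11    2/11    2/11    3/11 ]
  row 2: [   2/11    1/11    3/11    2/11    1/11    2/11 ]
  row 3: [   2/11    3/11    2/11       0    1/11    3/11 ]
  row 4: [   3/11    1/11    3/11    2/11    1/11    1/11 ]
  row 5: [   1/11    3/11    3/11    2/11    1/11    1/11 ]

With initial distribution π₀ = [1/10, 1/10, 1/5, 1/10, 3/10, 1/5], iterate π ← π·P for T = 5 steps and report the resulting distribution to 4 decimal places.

π = [0.1860, 0.1394, 0.2347, 0.1395, 0.1036, 0.1968]

t=0: π = [0.1000, 0.1000, 0.2000, 0.1000, 0.3000, 0.2000]
t=1: π = [0.2000, 0.1364, 0.2455, 0.1545, 0.1000, 0.1636]
t=2: π = [0.1884, 0.1364, 0.2339, 0.1355, 0.1033, 0.2025]
t=3: π = [0.1852, 0.1400, 0.2356, 0.1400, 0.1033, 0.1959]
t=4: π = [0.1861, 0.1393, 0.2345, 0.1395, 0.1036, 0.1969]
t=5: π = [0.1860, 0.1394, 0.2347, 0.1395, 0.1036, 0.1968]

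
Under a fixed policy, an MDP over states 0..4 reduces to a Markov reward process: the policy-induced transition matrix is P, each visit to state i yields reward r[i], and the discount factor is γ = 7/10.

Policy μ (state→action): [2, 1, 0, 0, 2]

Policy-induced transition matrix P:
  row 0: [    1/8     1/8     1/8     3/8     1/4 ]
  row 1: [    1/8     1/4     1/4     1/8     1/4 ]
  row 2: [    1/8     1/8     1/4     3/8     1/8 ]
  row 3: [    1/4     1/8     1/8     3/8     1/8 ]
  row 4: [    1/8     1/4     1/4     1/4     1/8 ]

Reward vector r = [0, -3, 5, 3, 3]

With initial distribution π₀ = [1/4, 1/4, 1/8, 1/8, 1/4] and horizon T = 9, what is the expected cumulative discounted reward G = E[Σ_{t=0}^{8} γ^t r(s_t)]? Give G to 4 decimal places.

G = 5.1306

t=0: π = [0.2500, 0.2500, 0.1250, 0.1250, 0.2500], E[r] = 1.0000, γ^t·E[r] = 1.000000, running G = 1.000000
t=1: π = [0.1406, 0.1875, 0.2031, 0.2813, 0.1875], E[r] = 1.8594, γ^t·E[r] = 1.301563, running G = 2.301563
t=2: π = [0.1602, 0.1719, 0.1973, 0.3047, 0.1660], E[r] = 1.8828, γ^t·E[r] = 0.922578, running G = 3.224141
t=3: π = [0.1631, 0.1672, 0.1919, 0.3113, 0.1665], E[r] = 1.8911, γ^t·E[r] = 0.648652, running G = 3.872792
t=4: π = [0.1639, 0.1667, 0.1907, 0.3124, 0.1663], E[r] = 1.8894, γ^t·E[r] = 0.453639, running G = 4.326431
t=5: π = [0.1640, 0.1666, 0.1905, 0.3125, 0.1663], E[r] = 1.8890, γ^t·E[r] = 0.317489, running G = 4.643920
t=6: π = [0.1641, 0.1666, 0.1904, 0.3126, 0.1663], E[r] = 1.8889, γ^t·E[r] = 0.222232, running G = 4.866152
t=7: π = [0.1641, 0.1666, 0.1904, 0.3126, 0.1663], E[r] = 1.8889, γ^t·E[r] = 0.155561, running G = 5.021713
t=8: π = [0.1641, 0.1666, 0.1904, 0.3126, 0.1663], E[r] = 1.8889, γ^t·E[r] = 0.108893, running G = 5.130606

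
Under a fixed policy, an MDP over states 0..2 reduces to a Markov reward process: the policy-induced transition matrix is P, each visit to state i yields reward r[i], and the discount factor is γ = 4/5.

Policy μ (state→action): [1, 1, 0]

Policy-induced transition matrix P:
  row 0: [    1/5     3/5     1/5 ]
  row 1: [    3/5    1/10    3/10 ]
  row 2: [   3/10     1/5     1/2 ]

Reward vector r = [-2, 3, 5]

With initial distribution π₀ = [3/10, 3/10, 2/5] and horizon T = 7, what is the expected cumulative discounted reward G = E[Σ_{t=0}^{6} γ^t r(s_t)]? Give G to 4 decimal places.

t=0: π = [0.3000, 0.3000, 0.4000], E[r] = 2.3000, γ^t·E[r] = 2.300000, running G = 2.300000
t=1: π = [0.3600, 0.2900, 0.3500], E[r] = 1.9000, γ^t·E[r] = 1.520000, running G = 3.820000
t=2: π = [0.3510, 0.3150, 0.3340], E[r] = 1.9130, γ^t·E[r] = 1.224320, running G = 5.044320
t=3: π = [0.3594, 0.3089, 0.3317], E[r] = 1.8664, γ^t·E[r] = 0.955597, running G = 5.999917
t=4: π = [0.3567, 0.3129, 0.3304], E[r] = 1.8772, γ^t·E[r] = 0.768881, running G = 6.768797
t=5: π = [0.3582, 0.3114, 0.3304], E[r] = 1.8699, γ^t·E[r] = 0.612720, running G = 7.381518
t=6: π = [0.3576, 0.3121, 0.3303], E[r] = 1.8725, γ^t·E[r] = 0.490868, running G = 7.872385

G = 7.8724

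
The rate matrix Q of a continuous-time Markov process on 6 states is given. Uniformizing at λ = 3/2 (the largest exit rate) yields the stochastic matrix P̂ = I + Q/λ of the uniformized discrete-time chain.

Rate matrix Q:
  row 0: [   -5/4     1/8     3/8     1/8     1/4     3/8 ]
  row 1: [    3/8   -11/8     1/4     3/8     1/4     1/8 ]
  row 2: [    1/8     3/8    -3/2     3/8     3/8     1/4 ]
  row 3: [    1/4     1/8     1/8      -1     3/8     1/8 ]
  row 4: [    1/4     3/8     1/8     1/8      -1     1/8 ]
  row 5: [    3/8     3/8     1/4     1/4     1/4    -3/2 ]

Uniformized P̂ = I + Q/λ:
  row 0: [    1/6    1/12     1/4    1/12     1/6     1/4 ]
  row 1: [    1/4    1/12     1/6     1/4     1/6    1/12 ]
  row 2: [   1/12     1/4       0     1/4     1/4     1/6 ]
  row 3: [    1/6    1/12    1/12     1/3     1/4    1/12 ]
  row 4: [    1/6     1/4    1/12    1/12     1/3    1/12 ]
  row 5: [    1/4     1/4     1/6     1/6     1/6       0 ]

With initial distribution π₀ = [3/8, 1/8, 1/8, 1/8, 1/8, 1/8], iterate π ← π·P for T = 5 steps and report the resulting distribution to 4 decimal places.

π = [0.1792, 0.1619, 0.1257, 0.1877, 0.2313, 0.1141]

t=0: π = [0.3750, 0.1250, 0.1250, 0.1250, 0.1250, 0.1250]
t=1: π = [0.1771, 0.1458, 0.1563, 0.1667, 0.2083, 0.1458]
t=2: π = [0.1780, 0.1684, 0.1241, 0.1875, 0.2283, 0.1137]
t=3: π = [0.1798, 0.1610, 0.1262, 0.1884, 0.2307, 0.1139]
t=4: π = [0.1791, 0.1618, 0.1257, 0.1878, 0.2313, 0.1143]
t=5: π = [0.1792, 0.1619, 0.1257, 0.1877, 0.2313, 0.1141]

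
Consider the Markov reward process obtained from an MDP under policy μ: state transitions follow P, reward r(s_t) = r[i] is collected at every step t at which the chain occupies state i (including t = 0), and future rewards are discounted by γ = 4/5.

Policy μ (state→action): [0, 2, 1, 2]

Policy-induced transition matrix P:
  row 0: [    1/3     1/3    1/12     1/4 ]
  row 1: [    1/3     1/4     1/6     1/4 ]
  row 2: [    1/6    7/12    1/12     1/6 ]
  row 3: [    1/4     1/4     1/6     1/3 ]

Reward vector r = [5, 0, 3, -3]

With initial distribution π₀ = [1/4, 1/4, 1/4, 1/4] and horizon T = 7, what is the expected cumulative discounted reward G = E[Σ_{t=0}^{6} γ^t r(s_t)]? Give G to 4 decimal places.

t=0: π = [0.2500, 0.2500, 0.2500, 0.2500], E[r] = 1.2500, γ^t·E[r] = 1.250000, running G = 1.250000
t=1: π = [0.2708, 0.3542, 0.1250, 0.2500], E[r] = 0.9792, γ^t·E[r] = 0.783333, running G = 2.033333
t=2: π = [0.2917, 0.3142, 0.1337, 0.2604], E[r] = 1.0781, γ^t·E[r] = 0.690000, running G = 2.723333
t=3: π = [0.2894, 0.3189, 0.1312, 0.2606], E[r] = 1.0587, γ^t·E[r] = 0.542074, running G = 3.265407
t=4: π = [0.2897, 0.3179, 0.1316, 0.2608], E[r] = 1.0613, γ^t·E[r] = 0.434696, running G = 3.700104
t=5: π = [0.2897, 0.3180, 0.1316, 0.2608], E[r] = 1.0607, γ^t·E[r] = 0.347568, running G = 4.047672
t=6: π = [0.2897, 0.3180, 0.1316, 0.2608], E[r] = 1.0608, γ^t·E[r] = 0.278077, running G = 4.325749

G = 4.3257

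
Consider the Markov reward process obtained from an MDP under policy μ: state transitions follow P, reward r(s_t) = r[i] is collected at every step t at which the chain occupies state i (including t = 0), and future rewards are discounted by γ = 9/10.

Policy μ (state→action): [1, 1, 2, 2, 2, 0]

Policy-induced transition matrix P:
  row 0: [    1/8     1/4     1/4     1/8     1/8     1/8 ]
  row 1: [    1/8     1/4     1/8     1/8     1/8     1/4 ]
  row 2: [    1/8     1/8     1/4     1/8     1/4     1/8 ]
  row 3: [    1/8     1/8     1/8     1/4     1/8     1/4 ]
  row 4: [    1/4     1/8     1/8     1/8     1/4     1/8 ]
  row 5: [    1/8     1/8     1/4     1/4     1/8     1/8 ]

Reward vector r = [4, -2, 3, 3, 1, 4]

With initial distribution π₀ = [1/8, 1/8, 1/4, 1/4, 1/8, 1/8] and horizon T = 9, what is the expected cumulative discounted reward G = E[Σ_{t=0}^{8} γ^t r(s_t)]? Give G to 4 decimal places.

t=0: π = [0.1250, 0.1250, 0.2500, 0.2500, 0.1250, 0.1250], E[r] = 2.3750, γ^t·E[r] = 2.375000, running G = 2.375000
t=1: π = [0.1406, 0.1563, 0.1875, 0.1719, 0.1719, 0.1719], E[r] = 2.1875, γ^t·E[r] = 1.968750, running G = 4.343750
t=2: π = [0.1465, 0.1621, 0.1875, 0.1680, 0.1699, 0.1660], E[r] = 2.1621, γ^t·E[r] = 1.751309, running G = 6.095059
t=3: π = [0.1462, 0.1636, 0.1875, 0.1667, 0.1697, 0.1663], E[r] = 2.1553, γ^t·E[r] = 1.571194, running G = 7.666253
t=4: π = [0.1462, 0.1637, 0.1875, 0.1666, 0.1696, 0.1663], E[r] = 2.1546, γ^t·E[r] = 1.413614, running G = 9.079867
t=5: π = [0.1462, 0.1637, 0.1875, 0.1666, 0.1696, 0.1663], E[r] = 2.1545, γ^t·E[r] = 1.272212, running G = 10.352080
t=6: π = [0.1462, 0.1637, 0.1875, 0.1666, 0.1696, 0.1663], E[r] = 2.1545, γ^t·E[r] = 1.144988, running G = 11.497068
t=7: π = [0.1462, 0.1637, 0.1875, 0.1666, 0.1696, 0.1663], E[r] = 2.1545, γ^t·E[r] = 1.030489, running G = 12.527556
t=8: π = [0.1462, 0.1637, 0.1875, 0.1666, 0.1696, 0.1663], E[r] = 2.1545, γ^t·E[r] = 0.927440, running G = 13.454996

G = 13.4550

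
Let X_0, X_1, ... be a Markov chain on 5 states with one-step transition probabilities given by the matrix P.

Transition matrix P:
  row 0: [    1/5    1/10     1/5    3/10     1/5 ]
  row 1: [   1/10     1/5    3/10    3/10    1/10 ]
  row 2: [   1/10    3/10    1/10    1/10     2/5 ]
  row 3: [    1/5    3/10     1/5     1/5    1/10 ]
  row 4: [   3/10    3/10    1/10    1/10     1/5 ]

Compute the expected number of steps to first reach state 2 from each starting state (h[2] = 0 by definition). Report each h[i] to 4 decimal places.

First-step conditioning: h[2] = 0; for i ≠ 2, h[i] = 1 + Σ_k P[i][k]·h[k].
  h[0] = 1 + 1/5·h[0] + 1/10·h[1] + 3/10·h[3] + 1/5·h[4]
  h[1] = 1 + 1/10·h[0] + 1/5·h[1] + 3/10·h[3] + 1/10·h[4]
  h[3] = 1 + 1/5·h[0] + 3/10·h[1] + 1/5·h[3] + 1/10·h[4]
  h[4] = 1 + 3/10·h[0] + 3/10·h[1] + 1/10·h[3] + 1/5·h[4]
Solving the 4×4 linear system over states ≠ 2 gives exactly h = [225/46, 4355/1012, 0, 4805/1012, 5355/1012] (h[2] = 0 is the target).

h = [4.8913, 4.3034, 0.0000, 4.7480, 5.2915]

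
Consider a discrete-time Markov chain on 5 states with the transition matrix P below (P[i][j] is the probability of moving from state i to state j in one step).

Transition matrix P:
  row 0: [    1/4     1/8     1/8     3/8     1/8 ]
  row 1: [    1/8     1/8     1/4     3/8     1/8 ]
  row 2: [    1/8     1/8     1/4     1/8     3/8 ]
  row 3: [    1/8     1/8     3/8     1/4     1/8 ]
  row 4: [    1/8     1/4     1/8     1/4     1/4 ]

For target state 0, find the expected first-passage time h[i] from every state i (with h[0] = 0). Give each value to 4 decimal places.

First-step conditioning: h[0] = 0; for i ≠ 0, h[i] = 1 + Σ_k P[i][k]·h[k].
  h[1] = 1 + 1/8·h[1] + 1/4·h[2] + 3/8·h[3] + 1/8·h[4]
  h[2] = 1 + 1/8·h[1] + 1/4·h[2] + 1/8·h[3] + 3/8·h[4]
  h[3] = 1 + 1/8·h[1] + 3/8·h[2] + 1/4·h[3] + 1/8·h[4]
  h[4] = 1 + 1/4·h[1] + 1/8·h[2] + 1/4·h[3] + 1/4·h[4]
Solving the 4×4 linear system over states ≠ 0 gives exactly h = [0, 8, 8, 8, 8] (h[0] = 0 is the target).

h = [0.0000, 8.0000, 8.0000, 8.0000, 8.0000]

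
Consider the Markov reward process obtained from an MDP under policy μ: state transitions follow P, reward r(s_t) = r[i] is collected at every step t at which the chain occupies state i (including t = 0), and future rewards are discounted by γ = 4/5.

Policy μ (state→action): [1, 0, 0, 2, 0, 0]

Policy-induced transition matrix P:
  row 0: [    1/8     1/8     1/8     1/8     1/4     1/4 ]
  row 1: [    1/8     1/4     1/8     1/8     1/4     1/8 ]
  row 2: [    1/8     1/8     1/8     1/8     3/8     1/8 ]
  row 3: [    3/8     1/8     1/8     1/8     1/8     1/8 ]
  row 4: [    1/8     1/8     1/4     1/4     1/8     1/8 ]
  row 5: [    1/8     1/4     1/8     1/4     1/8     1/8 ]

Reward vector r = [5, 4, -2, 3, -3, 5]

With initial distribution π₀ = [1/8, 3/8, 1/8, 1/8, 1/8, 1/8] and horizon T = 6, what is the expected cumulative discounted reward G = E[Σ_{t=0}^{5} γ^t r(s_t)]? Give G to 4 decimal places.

t=0: π = [0.1250, 0.3750, 0.1250, 0.1250, 0.1250, 0.1250], E[r] = 2.5000, γ^t·E[r] = 2.500000, running G = 2.500000
t=1: π = [0.1563, 0.1875, 0.1406, 0.1563, 0.2188, 0.1406], E[r] = 1.7656, γ^t·E[r] = 1.412500, running G = 3.912500
t=2: π = [0.1641, 0.1660, 0.1523, 0.1699, 0.2031, 0.1445], E[r] = 1.8027, γ^t·E[r] = 1.153750, running G = 5.066250
t=3: π = [0.1675, 0.1638, 0.1504, 0.1685, 0.2043, 0.1455], E[r] = 1.8118, γ^t·E[r] = 0.927625, running G = 5.993875
t=4: π = [0.1671, 0.1637, 0.1505, 0.1687, 0.2040, 0.1459], E[r] = 1.8130, γ^t·E[r] = 0.742600, running G = 6.736475
t=5: π = [0.1672, 0.1637, 0.1505, 0.1687, 0.2040, 0.1459], E[r] = 1.8134, γ^t·E[r] = 0.594228, running G = 7.330703

G = 7.3307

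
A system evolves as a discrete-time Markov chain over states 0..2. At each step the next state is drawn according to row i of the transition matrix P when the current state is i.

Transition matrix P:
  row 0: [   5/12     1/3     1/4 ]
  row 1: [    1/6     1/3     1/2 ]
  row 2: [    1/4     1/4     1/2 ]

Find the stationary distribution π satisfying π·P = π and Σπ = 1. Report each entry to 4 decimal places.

π = [0.2703, 0.2973, 0.4324]

Balance equations π_j = Σ_i π_i·P[i][j]:
  π_0 = 5/12·π_0 + 1/6·π_1 + 1/4·π_2
  π_1 = 1/3·π_0 + 1/3·π_1 + 1/4·π_2
  normalize: π_0 + π_1 + π_2 = 1
Solving the linear system gives exactly π = [10/37, 11/37, 16/37].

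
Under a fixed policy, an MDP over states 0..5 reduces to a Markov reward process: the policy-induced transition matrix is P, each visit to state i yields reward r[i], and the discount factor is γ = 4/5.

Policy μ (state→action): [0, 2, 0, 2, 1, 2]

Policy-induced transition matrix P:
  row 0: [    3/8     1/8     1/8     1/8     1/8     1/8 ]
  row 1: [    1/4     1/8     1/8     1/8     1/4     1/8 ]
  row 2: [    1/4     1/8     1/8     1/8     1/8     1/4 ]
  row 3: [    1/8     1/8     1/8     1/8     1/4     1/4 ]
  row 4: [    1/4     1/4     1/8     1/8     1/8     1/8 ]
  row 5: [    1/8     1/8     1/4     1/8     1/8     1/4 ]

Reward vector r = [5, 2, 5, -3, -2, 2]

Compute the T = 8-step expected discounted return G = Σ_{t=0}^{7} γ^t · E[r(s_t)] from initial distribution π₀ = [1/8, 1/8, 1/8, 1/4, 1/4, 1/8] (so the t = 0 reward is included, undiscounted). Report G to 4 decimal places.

t=0: π = [0.1250, 0.1250, 0.1250, 0.2500, 0.2500, 0.1250], E[r] = 0.5000, γ^t·E[r] = 0.500000, running G = 0.500000
t=1: π = [0.2188, 0.1563, 0.1406, 0.1250, 0.1719, 0.1875], E[r] = 1.7656, γ^t·E[r] = 1.412500, running G = 1.912500
t=2: π = [0.2383, 0.1465, 0.1484, 0.1250, 0.1602, 0.1816], E[r] = 1.8945, γ^t·E[r] = 1.212500, running G = 3.125000
t=3: π = [0.2415, 0.1450, 0.1477, 0.1250, 0.1589, 0.1819], E[r] = 1.9067, γ^t·E[r] = 0.976250, running G = 4.101250
t=4: π = [0.2418, 0.1449, 0.1477, 0.1250, 0.1588, 0.1818], E[r] = 1.9087, γ^t·E[r] = 0.781788, running G = 4.883038
t=5: π = [0.2419, 0.1448, 0.1477, 0.1250, 0.1587, 0.1818], E[r] = 1.9089, γ^t·E[r] = 0.625500, running G = 5.508538
t=6: π = [0.2419, 0.1448, 0.1477, 0.1250, 0.1587, 0.1818], E[r] = 1.9089, γ^t·E[r] = 0.500408, running G = 6.008946
t=7: π = [0.2419, 0.1448, 0.1477, 0.1250, 0.1587, 0.1818], E[r] = 1.9089, γ^t·E[r] = 0.400327, running G = 6.409273

G = 6.4093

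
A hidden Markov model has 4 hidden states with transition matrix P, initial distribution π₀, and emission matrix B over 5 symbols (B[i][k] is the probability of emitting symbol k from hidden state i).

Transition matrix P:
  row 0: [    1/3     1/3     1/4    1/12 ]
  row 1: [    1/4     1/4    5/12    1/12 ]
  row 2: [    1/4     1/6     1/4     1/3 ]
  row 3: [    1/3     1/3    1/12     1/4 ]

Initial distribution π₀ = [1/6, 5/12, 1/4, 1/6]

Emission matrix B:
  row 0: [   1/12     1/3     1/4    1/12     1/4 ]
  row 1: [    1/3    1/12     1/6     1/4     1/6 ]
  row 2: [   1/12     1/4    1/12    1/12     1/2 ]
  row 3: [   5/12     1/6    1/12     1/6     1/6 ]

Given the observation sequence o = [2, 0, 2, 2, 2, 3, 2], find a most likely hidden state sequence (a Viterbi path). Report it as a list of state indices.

t=0: δ = [4.167e-02, 6.944e-02, 2.083e-02, 1.389e-02]  (obs o_0=2)
t=1: δ = [1.447e-03, 5.787e-03, 2.411e-03, 2.894e-03]  ψ = [1, 1, 1, 2]  (obs o_1=0)
t=2: δ = [3.617e-04, 2.411e-04, 2.009e-04, 6.698e-05]  ψ = [1, 1, 1, 2]  (obs o_2=2)
t=3: δ = [3.014e-05, 2.009e-05, 8.372e-06, 5.582e-06]  ψ = [0, 0, 1, 2]  (obs o_3=2)
t=4: δ = [2.512e-06, 1.674e-06, 6.977e-07, 2.326e-07]  ψ = [0, 0, 1, 2]  (obs o_4=2)
t=5: δ = [6.977e-08, 2.093e-07, 5.814e-08, 3.876e-08]  ψ = [0, 0, 1, 2]  (obs o_5=3)
t=6: δ = [1.308e-08, 8.721e-09, 7.268e-09, 1.615e-09]  ψ = [1, 1, 1, 2]  (obs o_6=2)
backtrack: best end state = 0; path = [1, 1, 0, 0, 0, 1, 0]

path = [1, 1, 0, 0, 0, 1, 0]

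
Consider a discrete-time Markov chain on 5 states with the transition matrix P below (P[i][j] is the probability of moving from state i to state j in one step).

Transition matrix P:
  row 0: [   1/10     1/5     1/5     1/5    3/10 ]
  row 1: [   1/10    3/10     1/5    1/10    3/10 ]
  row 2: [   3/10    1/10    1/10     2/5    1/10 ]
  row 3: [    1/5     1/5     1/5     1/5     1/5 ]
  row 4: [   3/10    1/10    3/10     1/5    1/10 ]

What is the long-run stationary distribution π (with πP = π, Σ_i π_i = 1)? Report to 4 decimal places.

Balance equations π_j = Σ_i π_i·P[i][j]:
  π_0 = 1/10·π_0 + 1/10·π_1 + 3/10·π_2 + 1/5·π_3 + 3/10·π_4
  π_1 = 1/5·π_0 + 3/10·π_1 + 1/10·π_2 + 1/5·π_3 + 1/10·π_4
  π_2 = 1/5·π_0 + 1/5·π_1 + 1/10·π_2 + 1/5·π_3 + 3/10·π_4
  π_3 = 1/5·π_0 + 1/10·π_1 + 2/5·π_2 + 1/5·π_3 + 1/5·π_4
  normalize: π_0 + π_1 + π_2 + π_3 + π_4 = 1
Solving the linear system gives exactly π = [244/1209, 1076/6045, 1208/6045, 1343/6045, 1198/6045].

π = [0.2018, 0.1780, 0.1998, 0.2222, 0.1982]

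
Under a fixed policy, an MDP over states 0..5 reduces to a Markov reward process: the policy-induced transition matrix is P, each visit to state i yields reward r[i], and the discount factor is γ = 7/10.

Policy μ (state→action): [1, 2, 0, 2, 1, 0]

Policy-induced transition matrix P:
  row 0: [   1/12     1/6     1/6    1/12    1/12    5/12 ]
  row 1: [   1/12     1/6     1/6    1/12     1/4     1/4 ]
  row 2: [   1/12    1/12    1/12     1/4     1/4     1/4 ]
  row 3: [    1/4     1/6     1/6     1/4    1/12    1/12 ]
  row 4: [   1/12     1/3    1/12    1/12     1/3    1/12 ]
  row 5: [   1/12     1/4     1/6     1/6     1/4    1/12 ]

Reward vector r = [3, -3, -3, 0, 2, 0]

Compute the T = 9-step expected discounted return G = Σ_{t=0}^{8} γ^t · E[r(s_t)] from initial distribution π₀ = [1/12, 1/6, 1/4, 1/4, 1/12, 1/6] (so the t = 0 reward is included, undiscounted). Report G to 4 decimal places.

G = -1.3281

t=0: π = [0.0833, 0.1667, 0.2500, 0.2500, 0.0833, 0.1667], E[r] = -0.8333, γ^t·E[r] = -0.833333, running G = -0.833333
t=1: π = [0.1250, 0.1736, 0.1389, 0.1806, 0.2014, 0.1806], E[r] = -0.1597, γ^t·E[r] = -0.111806, running G = -0.945139
t=2: π = [0.1134, 0.2037, 0.1383, 0.1516, 0.2159, 0.1771], E[r] = -0.2541, γ^t·E[r] = -0.124485, running G = -1.069624
t=3: π = [0.1086, 0.2059, 0.1372, 0.1464, 0.2238, 0.1781], E[r] = -0.2556, γ^t·E[r] = -0.087685, running G = -1.157309
t=4: π = [0.1077, 0.2074, 0.1366, 0.1454, 0.2261, 0.1767], E[r] = -0.2564, γ^t·E[r] = -0.061564, running G = -1.218873
t=5: π = [0.1076, 0.2077, 0.1364, 0.1451, 0.2266, 0.1766], E[r] = -0.2564, γ^t·E[r] = -0.043093, running G = -1.261967
t=6: π = [0.1075, 0.2078, 0.1364, 0.1450, 0.2268, 0.1765], E[r] = -0.2565, γ^t·E[r] = -0.030176, running G = -1.292143
t=7: π = [0.1075, 0.2078, 0.1364, 0.1449, 0.2268, 0.1765], E[r] = -0.2565, γ^t·E[r] = -0.021124, running G = -1.313267
t=8: π = [0.1075, 0.2078, 0.1364, 0.1449, 0.2268, 0.1765], E[r] = -0.2565, γ^t·E[r] = -0.014787, running G = -1.328054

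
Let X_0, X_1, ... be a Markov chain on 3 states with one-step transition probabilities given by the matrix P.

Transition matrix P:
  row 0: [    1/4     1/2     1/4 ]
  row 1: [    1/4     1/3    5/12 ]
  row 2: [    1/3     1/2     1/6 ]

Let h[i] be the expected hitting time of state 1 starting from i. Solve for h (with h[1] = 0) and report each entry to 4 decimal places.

h = [2.0000, 0.0000, 2.0000]

First-step conditioning: h[1] = 0; for i ≠ 1, h[i] = 1 + Σ_k P[i][k]·h[k].
  h[0] = 1 + 1/4·h[0] + 1/4·h[2]
  h[2] = 1 + 1/3·h[0] + 1/6·h[2]
Solving the 2×2 linear system over states ≠ 1 gives exactly h = [2, 0, 2] (h[1] = 0 is the target).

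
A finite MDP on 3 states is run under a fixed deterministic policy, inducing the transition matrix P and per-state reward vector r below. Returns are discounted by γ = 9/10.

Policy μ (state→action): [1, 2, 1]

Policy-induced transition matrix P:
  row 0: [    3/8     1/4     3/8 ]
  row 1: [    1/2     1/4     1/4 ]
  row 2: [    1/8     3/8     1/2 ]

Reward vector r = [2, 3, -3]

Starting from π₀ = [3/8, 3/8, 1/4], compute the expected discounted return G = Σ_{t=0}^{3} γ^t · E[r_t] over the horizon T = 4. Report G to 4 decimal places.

G = 2.1290

t=0: π = [0.3750, 0.3750, 0.2500], E[r] = 1.1250, γ^t·E[r] = 1.125000, running G = 1.125000
t=1: π = [0.3594, 0.2813, 0.3594], E[r] = 0.4844, γ^t·E[r] = 0.435938, running G = 1.560938
t=2: π = [0.3203, 0.2949, 0.3848], E[r] = 0.3711, γ^t·E[r] = 0.300586, running G = 1.861523
t=3: π = [0.3157, 0.2981, 0.3862], E[r] = 0.3669, γ^t·E[r] = 0.267502, running G = 2.129025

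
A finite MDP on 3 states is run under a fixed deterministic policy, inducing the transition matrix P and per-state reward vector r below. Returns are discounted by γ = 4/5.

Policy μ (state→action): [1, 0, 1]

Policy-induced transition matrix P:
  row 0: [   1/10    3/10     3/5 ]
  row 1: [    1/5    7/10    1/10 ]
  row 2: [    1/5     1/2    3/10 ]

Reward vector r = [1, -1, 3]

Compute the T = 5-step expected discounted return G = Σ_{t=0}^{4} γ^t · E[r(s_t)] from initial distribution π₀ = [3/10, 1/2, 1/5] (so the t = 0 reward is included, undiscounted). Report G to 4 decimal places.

G = 1.3128

t=0: π = [0.3000, 0.5000, 0.2000], E[r] = 0.4000, γ^t·E[r] = 0.400000, running G = 0.400000
t=1: π = [0.1700, 0.5400, 0.2900], E[r] = 0.5000, γ^t·E[r] = 0.400000, running G = 0.800000
t=2: π = [0.1830, 0.5740, 0.2430], E[r] = 0.3380, γ^t·E[r] = 0.216320, running G = 1.016320
t=3: π = [0.1817, 0.5782, 0.2401], E[r] = 0.3238, γ^t·E[r] = 0.165786, running G = 1.182106
t=4: π = [0.1818, 0.5793, 0.2389], E[r] = 0.3191, γ^t·E[r] = 0.130720, running G = 1.312825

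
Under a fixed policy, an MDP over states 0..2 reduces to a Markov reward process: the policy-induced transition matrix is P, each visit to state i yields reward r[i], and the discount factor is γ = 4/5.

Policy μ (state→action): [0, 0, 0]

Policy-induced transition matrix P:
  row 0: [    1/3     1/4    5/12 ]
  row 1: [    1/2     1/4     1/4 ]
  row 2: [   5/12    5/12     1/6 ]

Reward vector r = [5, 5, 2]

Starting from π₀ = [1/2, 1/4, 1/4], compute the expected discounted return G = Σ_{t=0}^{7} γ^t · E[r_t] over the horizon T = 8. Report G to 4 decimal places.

t=0: π = [0.5000, 0.2500, 0.2500], E[r] = 4.2500, γ^t·E[r] = 4.250000, running G = 4.250000
t=1: π = [0.3958, 0.2917, 0.3125], E[r] = 4.0625, γ^t·E[r] = 3.250000, running G = 7.500000
t=2: π = [0.4080, 0.3021, 0.2899], E[r] = 4.1302, γ^t·E[r] = 2.643333, running G = 10.143333
t=3: π = [0.4078, 0.2983, 0.2938], E[r] = 4.1185, γ^t·E[r] = 2.108667, running G = 12.252000
t=4: π = [0.4075, 0.2990, 0.2935], E[r] = 4.1195, γ^t·E[r] = 1.687363, running G = 13.939363
t=5: π = [0.4076, 0.2989, 0.2935], E[r] = 4.1196, γ^t·E[r] = 1.349911, running G = 15.289274
t=6: π = [0.4076, 0.2989, 0.2935], E[r] = 4.1196, γ^t·E[r] = 1.079917, running G = 16.369191
t=7: π = [0.4076, 0.2989, 0.2935], E[r] = 4.1196, γ^t·E[r] = 0.863936, running G = 17.233127

G = 17.2331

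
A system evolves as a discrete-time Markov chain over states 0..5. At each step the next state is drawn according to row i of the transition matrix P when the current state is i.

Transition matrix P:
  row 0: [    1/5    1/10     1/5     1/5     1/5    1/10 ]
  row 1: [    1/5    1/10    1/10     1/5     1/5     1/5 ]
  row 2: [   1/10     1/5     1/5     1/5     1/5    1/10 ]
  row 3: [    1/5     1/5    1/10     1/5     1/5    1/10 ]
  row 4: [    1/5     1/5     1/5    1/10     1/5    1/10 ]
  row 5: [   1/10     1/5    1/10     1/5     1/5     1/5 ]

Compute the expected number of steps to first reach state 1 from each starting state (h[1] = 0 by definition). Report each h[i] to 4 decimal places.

First-step conditioning: h[1] = 0; for i ≠ 1, h[i] = 1 + Σ_k P[i][k]·h[k].
  h[0] = 1 + 1/5·h[0] + 1/5·h[2] + 1/5·h[3] + 1/5·h[4] + 1/10·h[5]
  h[2] = 1 + 1/10·h[0] + 1/5·h[2] + 1/5·h[3] + 1/5·h[4] + 1/10·h[5]
  h[3] = 1 + 1/5·h[0] + 1/10·h[2] + 1/5·h[3] + 1/5·h[4] + 1/10·h[5]
  h[4] = 1 + 1/5·h[0] + 1/5·h[2] + 1/10·h[3] + 1/5·h[4] + 1/10·h[5]
  h[5] = 1 + 1/10·h[0] + 1/10·h[2] + 1/5·h[3] + 1/5·h[4] + 1/5·h[5]
Solving the 5×5 linear system over states ≠ 1 gives exactly h = [5000/831, 0, 1500/277, 4550/831, 1515/277, 1500/277] (h[1] = 0 is the target).

h = [6.0168, 0.0000, 5.4152, 5.4753, 5.4693, 5.4152]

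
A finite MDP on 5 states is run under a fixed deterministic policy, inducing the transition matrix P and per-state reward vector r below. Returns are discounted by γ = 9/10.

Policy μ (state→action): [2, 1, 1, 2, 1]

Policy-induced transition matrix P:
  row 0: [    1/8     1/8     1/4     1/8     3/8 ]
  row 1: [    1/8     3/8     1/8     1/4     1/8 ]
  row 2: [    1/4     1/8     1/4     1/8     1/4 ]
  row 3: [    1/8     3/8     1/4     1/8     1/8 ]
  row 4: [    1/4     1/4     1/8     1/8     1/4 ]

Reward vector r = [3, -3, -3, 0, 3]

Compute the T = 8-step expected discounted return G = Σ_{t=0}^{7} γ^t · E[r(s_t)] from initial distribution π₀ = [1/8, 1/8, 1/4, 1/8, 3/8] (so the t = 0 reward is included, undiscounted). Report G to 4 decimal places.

t=0: π = [0.1250, 0.1250, 0.2500, 0.1250, 0.3750], E[r] = 0.3750, γ^t·E[r] = 0.375000, running G = 0.375000
t=1: π = [0.2031, 0.2344, 0.1875, 0.1406, 0.2344], E[r] = 0.0469, γ^t·E[r] = 0.042188, running G = 0.417188
t=2: π = [0.1777, 0.2480, 0.1914, 0.1543, 0.2285], E[r] = -0.0996, γ^t·E[r] = -0.080684, running G = 0.336504
t=3: π = [0.1775, 0.2542, 0.1904, 0.1560, 0.2219], E[r] = -0.1355, γ^t·E[r] = -0.098778, running G = 0.237726
t=4: π = [0.1765, 0.2553, 0.1905, 0.1568, 0.2209], E[r] = -0.1449, γ^t·E[r] = -0.095087, running G = 0.142639
t=5: π = [0.1764, 0.2556, 0.1905, 0.1569, 0.2206], E[r] = -0.1473, γ^t·E[r] = -0.087004, running G = 0.055634
t=6: π = [0.1764, 0.2557, 0.1905, 0.1570, 0.2205], E[r] = -0.1479, γ^t·E[r] = -0.078624, running G = -0.022990
t=7: π = [0.1764, 0.2557, 0.1905, 0.1570, 0.2205], E[r] = -0.1481, γ^t·E[r] = -0.070835, running G = -0.093824

G = -0.0938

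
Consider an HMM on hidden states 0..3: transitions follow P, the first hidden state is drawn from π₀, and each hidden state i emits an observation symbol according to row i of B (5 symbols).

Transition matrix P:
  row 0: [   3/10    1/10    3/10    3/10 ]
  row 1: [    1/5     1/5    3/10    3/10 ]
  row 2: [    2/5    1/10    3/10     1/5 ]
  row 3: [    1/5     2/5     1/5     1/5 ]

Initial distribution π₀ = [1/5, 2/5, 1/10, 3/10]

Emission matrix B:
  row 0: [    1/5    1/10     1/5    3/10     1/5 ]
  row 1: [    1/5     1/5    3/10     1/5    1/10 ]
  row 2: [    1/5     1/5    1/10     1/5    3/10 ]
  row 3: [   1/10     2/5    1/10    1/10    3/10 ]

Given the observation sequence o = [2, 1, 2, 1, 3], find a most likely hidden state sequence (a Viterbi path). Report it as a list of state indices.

path = [1, 3, 1, 3, 1]

t=0: δ = [4.000e-02, 1.200e-01, 1.000e-02, 3.000e-02]  (obs o_0=2)
t=1: δ = [2.400e-03, 4.800e-03, 7.200e-03, 1.440e-02]  ψ = [1, 1, 1, 1]  (obs o_1=1)
t=2: δ = [5.760e-04, 1.728e-03, 2.880e-04, 2.880e-04]  ψ = [2, 3, 3, 3]  (obs o_2=2)
t=3: δ = [3.456e-05, 6.912e-05, 1.037e-04, 2.074e-04]  ψ = [1, 1, 1, 1]  (obs o_3=1)
t=4: δ = [1.244e-05, 1.659e-05, 8.294e-06, 4.147e-06]  ψ = [2, 3, 3, 3]  (obs o_4=3)
backtrack: best end state = 1; path = [1, 3, 1, 3, 1]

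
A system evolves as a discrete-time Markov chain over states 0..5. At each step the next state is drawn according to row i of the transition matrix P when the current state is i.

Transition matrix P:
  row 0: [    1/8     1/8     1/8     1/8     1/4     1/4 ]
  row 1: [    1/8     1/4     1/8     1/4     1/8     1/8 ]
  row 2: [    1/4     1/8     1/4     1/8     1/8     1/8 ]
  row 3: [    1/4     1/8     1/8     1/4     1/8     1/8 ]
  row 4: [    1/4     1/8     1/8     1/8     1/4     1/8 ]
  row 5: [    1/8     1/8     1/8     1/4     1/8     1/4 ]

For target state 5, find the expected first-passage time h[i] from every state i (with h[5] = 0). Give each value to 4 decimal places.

First-step conditioning: h[5] = 0; for i ≠ 5, h[i] = 1 + Σ_k P[i][k]·h[k].
  h[0] = 1 + 1/8·h[0] + 1/8·h[1] + 1/8·h[2] + 1/8·h[3] + 1/4·h[4]
  h[1] = 1 + 1/8·h[0] + 1/4·h[1] + 1/8·h[2] + 1/4·h[3] + 1/8·h[4]
  h[2] = 1 + 1/4·h[0] + 1/8·h[1] + 1/4·h[2] + 1/8·h[3] + 1/8·h[4]
  h[3] = 1 + 1/4·h[0] + 1/8·h[1] + 1/8·h[2] + 1/4·h[3] + 1/8·h[4]
  h[4] = 1 + 1/4·h[0] + 1/8·h[1] + 1/8·h[2] + 1/8·h[3] + 1/4·h[4]
Solving the 5×5 linear system over states ≠ 5 gives exactly h = [112/19, 128/19, 126/19, 126/19, 126/19, 0] (h[5] = 0 is the target).

h = [5.8947, 6.7368, 6.6316, 6.6316, 6.6316, 0.0000]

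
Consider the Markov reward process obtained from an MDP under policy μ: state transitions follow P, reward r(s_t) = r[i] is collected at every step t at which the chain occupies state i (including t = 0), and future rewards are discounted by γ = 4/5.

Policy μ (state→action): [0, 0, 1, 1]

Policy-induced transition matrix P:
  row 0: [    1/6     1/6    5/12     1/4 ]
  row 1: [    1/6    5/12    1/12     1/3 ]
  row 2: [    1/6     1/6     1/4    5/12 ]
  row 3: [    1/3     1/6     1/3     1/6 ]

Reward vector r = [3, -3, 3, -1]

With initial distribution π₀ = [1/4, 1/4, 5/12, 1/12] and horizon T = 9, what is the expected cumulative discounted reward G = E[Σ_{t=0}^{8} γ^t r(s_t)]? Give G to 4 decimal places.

G = 2.6888

t=0: π = [0.2500, 0.2500, 0.4167, 0.0833], E[r] = 1.1667, γ^t·E[r] = 1.166667, running G = 1.166667
t=1: π = [0.1806, 0.2292, 0.2569, 0.3333], E[r] = 0.2917, γ^t·E[r] = 0.233333, running G = 1.400000
t=2: π = [0.2222, 0.2240, 0.2697, 0.2841], E[r] = 0.5197, γ^t·E[r] = 0.332593, running G = 1.732593
t=3: π = [0.2140, 0.2227, 0.2734, 0.2899], E[r] = 0.5043, γ^t·E[r] = 0.258222, running G = 1.990815
t=4: π = [0.2150, 0.2223, 0.2727, 0.2900], E[r] = 0.5062, γ^t·E[r] = 0.207332, running G = 2.198147
t=5: π = [0.2150, 0.2222, 0.2729, 0.2898], E[r] = 0.5072, γ^t·E[r] = 0.166210, running G = 2.364356
t=6: π = [0.2150, 0.2222, 0.2729, 0.2899], E[r] = 0.5072, γ^t·E[r] = 0.132957, running G = 2.497313
t=7: π = [0.2150, 0.2222, 0.2729, 0.2899], E[r] = 0.5072, γ^t·E[r] = 0.106376, running G = 2.603688
t=8: π = [0.2150, 0.2222, 0.2729, 0.2899], E[r] = 0.5072, γ^t·E[r] = 0.085101, running G = 2.688790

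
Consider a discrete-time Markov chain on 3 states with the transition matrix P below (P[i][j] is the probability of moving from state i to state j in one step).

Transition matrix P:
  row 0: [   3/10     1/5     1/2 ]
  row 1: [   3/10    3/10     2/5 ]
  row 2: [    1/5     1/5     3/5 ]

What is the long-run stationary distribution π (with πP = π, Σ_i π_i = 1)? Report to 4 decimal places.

Balance equations π_j = Σ_i π_i·P[i][j]:
  π_0 = 3/10·π_0 + 3/10·π_1 + 1/5·π_2
  π_1 = 1/5·π_0 + 3/10·π_1 + 1/5·π_2
  normalize: π_0 + π_1 + π_2 = 1
Solving the linear system gives exactly π = [20/81, 2/9, 43/81].

π = [0.2469, 0.2222, 0.5309]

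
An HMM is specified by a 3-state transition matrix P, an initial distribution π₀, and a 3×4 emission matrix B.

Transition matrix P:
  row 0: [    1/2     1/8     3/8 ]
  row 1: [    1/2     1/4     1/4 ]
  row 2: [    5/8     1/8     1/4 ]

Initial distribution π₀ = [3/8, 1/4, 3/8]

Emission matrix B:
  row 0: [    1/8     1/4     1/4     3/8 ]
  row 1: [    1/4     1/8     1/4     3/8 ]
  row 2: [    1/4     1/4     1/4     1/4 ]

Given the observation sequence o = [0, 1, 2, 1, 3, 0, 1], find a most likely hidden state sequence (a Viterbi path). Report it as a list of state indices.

t=0: δ = [4.688e-02, 6.250e-02, 9.375e-02]  (obs o_0=0)
t=1: δ = [1.465e-02, 1.953e-03, 5.859e-03]  ψ = [2, 1, 2]  (obs o_1=1)
t=2: δ = [1.831e-03, 4.578e-04, 1.373e-03]  ψ = [0, 0, 0]  (obs o_2=2)
t=3: δ = [2.289e-04, 2.861e-05, 1.717e-04]  ψ = [0, 0, 0]  (obs o_3=1)
t=4: δ = [4.292e-05, 1.073e-05, 2.146e-05]  ψ = [0, 0, 0]  (obs o_4=3)
t=5: δ = [2.682e-06, 1.341e-06, 4.023e-06]  ψ = [0, 0, 0]  (obs o_5=0)
t=6: δ = [6.286e-07, 6.286e-08, 2.515e-07]  ψ = [2, 2, 0]  (obs o_6=1)
backtrack: best end state = 0; path = [2, 0, 0, 0, 0, 2, 0]

path = [2, 0, 0, 0, 0, 2, 0]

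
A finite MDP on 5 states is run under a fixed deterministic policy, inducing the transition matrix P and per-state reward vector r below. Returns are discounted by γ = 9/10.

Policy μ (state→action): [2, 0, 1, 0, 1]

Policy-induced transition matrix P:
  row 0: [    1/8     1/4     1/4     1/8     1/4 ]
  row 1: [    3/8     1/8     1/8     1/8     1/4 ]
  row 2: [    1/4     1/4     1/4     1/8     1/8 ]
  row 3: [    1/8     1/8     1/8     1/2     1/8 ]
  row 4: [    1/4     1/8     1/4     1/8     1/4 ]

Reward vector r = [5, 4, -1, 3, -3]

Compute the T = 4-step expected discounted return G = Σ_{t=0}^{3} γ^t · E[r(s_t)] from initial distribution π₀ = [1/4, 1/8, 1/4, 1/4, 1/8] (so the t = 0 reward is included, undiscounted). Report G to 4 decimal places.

G = 5.8655

t=0: π = [0.2500, 0.1250, 0.2500, 0.2500, 0.1250], E[r] = 1.8750, γ^t·E[r] = 1.875000, running G = 1.875000
t=1: π = [0.2031, 0.1875, 0.2031, 0.2188, 0.1875], E[r] = 1.6563, γ^t·E[r] = 1.490625, running G = 3.365625
t=2: π = [0.2207, 0.1758, 0.1992, 0.2070, 0.1973], E[r] = 1.6367, γ^t·E[r] = 1.325742, running G = 4.691367
t=3: π = [0.2185, 0.1775, 0.2021, 0.2026, 0.1992], E[r] = 1.6106, γ^t·E[r] = 1.174124, running G = 5.865491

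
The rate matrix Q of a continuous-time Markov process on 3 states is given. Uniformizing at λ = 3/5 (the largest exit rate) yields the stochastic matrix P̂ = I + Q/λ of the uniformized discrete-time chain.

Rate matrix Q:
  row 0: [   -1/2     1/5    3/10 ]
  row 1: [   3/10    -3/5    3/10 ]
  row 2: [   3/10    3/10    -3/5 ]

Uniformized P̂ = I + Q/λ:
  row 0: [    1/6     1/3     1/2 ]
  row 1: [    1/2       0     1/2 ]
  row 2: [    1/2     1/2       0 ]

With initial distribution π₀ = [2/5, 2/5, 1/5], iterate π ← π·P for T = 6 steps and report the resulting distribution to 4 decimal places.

π = [0.3750, 0.2937, 0.3313]

t=0: π = [0.4000, 0.4000, 0.2000]
t=1: π = [0.3667, 0.2333, 0.4000]
t=2: π = [0.3778, 0.3222, 0.3000]
t=3: π = [0.3741, 0.2759, 0.3500]
t=4: π = [0.3753, 0.2997, 0.3250]
t=5: π = [0.3749, 0.2876, 0.3375]
t=6: π = [0.3750, 0.2937, 0.3313]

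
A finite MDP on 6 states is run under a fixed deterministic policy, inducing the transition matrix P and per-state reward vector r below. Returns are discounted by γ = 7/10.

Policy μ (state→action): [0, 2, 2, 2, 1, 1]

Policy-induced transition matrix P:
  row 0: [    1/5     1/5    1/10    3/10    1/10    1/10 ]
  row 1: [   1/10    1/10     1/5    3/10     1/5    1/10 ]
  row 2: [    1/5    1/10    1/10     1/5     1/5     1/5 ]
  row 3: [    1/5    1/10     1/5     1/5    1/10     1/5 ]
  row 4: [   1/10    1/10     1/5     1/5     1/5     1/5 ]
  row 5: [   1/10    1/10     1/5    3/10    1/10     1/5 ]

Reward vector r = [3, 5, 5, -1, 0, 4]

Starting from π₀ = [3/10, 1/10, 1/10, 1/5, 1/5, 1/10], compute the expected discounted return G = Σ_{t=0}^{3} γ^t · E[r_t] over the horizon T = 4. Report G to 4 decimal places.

t=0: π = [0.3000, 0.1000, 0.1000, 0.2000, 0.2000, 0.1000], E[r] = 2.1000, γ^t·E[r] = 2.100000, running G = 2.100000
t=1: π = [0.1600, 0.1300, 0.1600, 0.2500, 0.1400, 0.1600], E[r] = 2.3200, γ^t·E[r] = 1.624000, running G = 3.724000
t=2: π = [0.1570, 0.1160, 0.1680, 0.2450, 0.1430, 0.1710], E[r] = 2.3300, γ^t·E[r] = 1.141700, running G = 4.865700
t=3: π = [0.1570, 0.1157, 0.1675, 0.2444, 0.1427, 0.1727], E[r] = 2.3334, γ^t·E[r] = 0.800356, running G = 5.666056

G = 5.6661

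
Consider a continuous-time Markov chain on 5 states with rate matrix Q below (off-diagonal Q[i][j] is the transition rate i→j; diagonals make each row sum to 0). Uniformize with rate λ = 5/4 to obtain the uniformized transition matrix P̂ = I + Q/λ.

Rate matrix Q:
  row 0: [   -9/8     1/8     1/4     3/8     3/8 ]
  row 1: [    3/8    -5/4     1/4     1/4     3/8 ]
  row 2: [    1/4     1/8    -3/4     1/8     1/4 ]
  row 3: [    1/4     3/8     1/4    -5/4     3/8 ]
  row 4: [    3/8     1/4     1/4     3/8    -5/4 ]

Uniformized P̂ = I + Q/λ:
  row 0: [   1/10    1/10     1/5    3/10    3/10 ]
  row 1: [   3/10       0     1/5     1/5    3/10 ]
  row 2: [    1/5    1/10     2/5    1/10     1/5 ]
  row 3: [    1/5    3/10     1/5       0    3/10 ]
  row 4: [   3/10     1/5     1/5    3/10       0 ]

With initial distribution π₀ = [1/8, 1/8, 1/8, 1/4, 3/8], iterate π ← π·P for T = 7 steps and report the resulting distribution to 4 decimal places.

π = [0.2141, 0.1431, 0.2500, 0.1813, 0.2115]

t=0: π = [0.1250, 0.1250, 0.1250, 0.2500, 0.3750]
t=1: π = [0.2375, 0.1750, 0.2250, 0.1875, 0.1750]
t=2: π = [0.2113, 0.1375, 0.2450, 0.1813, 0.2250]
t=3: π = [0.2151, 0.1450, 0.2490, 0.1829, 0.2080]
t=4: π = [0.2138, 0.1429, 0.2498, 0.1808, 0.2127]
t=5: π = [0.2142, 0.1432, 0.2500, 0.1815, 0.2112]
t=6: π = [0.2140, 0.1431, 0.2500, 0.1812, 0.2116]
t=7: π = [0.2141, 0.1431, 0.2500, 0.1813, 0.2115]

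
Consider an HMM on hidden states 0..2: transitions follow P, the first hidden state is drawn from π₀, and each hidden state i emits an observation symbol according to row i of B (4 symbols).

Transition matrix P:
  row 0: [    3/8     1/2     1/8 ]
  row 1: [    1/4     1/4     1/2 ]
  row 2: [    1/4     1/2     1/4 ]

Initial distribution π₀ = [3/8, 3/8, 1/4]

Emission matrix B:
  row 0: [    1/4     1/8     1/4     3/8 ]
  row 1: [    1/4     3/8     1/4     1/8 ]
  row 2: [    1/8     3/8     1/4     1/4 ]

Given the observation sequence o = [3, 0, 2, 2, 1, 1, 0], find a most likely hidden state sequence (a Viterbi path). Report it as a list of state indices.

path = [0, 0, 1, 2, 1, 2, 1]

t=0: δ = [1.406e-01, 4.688e-02, 6.250e-02]  (obs o_0=3)
t=1: δ = [1.318e-02, 1.758e-02, 2.930e-03]  ψ = [0, 0, 1]  (obs o_1=0)
t=2: δ = [1.236e-03, 1.648e-03, 2.197e-03]  ψ = [0, 0, 1]  (obs o_2=2)
t=3: δ = [1.373e-04, 2.747e-04, 2.060e-04]  ψ = [2, 2, 1]  (obs o_3=2)
t=4: δ = [8.583e-06, 3.862e-05, 5.150e-05]  ψ = [1, 2, 1]  (obs o_4=1)
t=5: δ = [1.609e-06, 9.656e-06, 7.242e-06]  ψ = [2, 2, 1]  (obs o_5=1)
t=6: δ = [6.035e-07, 9.052e-07, 6.035e-07]  ψ = [1, 2, 1]  (obs o_6=0)
backtrack: best end state = 1; path = [0, 0, 1, 2, 1, 2, 1]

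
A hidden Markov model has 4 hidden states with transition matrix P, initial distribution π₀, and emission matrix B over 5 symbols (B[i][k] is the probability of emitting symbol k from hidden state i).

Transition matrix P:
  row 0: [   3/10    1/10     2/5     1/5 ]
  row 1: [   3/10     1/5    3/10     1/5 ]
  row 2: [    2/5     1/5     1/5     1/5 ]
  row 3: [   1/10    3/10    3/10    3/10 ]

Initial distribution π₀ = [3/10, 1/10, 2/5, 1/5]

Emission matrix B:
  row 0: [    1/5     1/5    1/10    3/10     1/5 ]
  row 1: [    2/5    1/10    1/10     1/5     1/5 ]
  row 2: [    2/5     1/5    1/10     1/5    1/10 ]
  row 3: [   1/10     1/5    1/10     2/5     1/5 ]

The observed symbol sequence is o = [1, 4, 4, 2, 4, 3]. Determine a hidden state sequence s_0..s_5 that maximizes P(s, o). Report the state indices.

t=0: δ = [6.000e-02, 1.000e-02, 8.000e-02, 4.000e-02]  (obs o_0=1)
t=1: δ = [6.400e-03, 3.200e-03, 2.400e-03, 3.200e-03]  ψ = [2, 2, 0, 2]  (obs o_1=4)
t=2: δ = [3.840e-04, 1.920e-04, 2.560e-04, 2.560e-04]  ψ = [0, 3, 0, 0]  (obs o_2=4)
t=3: δ = [1.152e-05, 7.680e-06, 1.536e-05, 7.680e-06]  ψ = [0, 3, 0, 0]  (obs o_3=2)
t=4: δ = [1.229e-06, 6.144e-07, 4.608e-07, 6.144e-07]  ψ = [2, 2, 0, 2]  (obs o_4=4)
t=5: δ = [1.106e-07, 3.686e-08, 9.830e-08, 9.830e-08]  ψ = [0, 3, 0, 0]  (obs o_5=3)
backtrack: best end state = 0; path = [2, 0, 0, 2, 0, 0]

path = [2, 0, 0, 2, 0, 0]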